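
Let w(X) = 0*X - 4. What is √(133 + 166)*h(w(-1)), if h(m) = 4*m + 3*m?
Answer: -28*√299 ≈ -484.17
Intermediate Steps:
w(X) = -4 (w(X) = 0 - 4 = -4)
h(m) = 7*m
√(133 + 166)*h(w(-1)) = √(133 + 166)*(7*(-4)) = √299*(-28) = -28*√299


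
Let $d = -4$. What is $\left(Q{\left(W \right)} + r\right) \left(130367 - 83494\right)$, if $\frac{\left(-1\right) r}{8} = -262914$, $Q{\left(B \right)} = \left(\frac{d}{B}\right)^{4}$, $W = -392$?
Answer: $\frac{9093493335080177689}{92236816} \approx 9.8589 \cdot 10^{10}$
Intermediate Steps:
$Q{\left(B \right)} = \frac{256}{B^{4}}$ ($Q{\left(B \right)} = \left(- \frac{4}{B}\right)^{4} = \frac{256}{B^{4}}$)
$r = 2103312$ ($r = \left(-8\right) \left(-262914\right) = 2103312$)
$\left(Q{\left(W \right)} + r\right) \left(130367 - 83494\right) = \left(\frac{256}{23612624896} + 2103312\right) \left(130367 - 83494\right) = \left(256 \cdot \frac{1}{23612624896} + 2103312\right) \left(130367 + \left(-85134 + 1640\right)\right) = \left(\frac{1}{92236816} + 2103312\right) \left(130367 - 83494\right) = \frac{194002801934593}{92236816} \cdot 46873 = \frac{9093493335080177689}{92236816}$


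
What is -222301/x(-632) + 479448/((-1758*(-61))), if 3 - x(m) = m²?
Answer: 35890119041/7138851533 ≈ 5.0274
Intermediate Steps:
x(m) = 3 - m²
-222301/x(-632) + 479448/((-1758*(-61))) = -222301/(3 - 1*(-632)²) + 479448/((-1758*(-61))) = -222301/(3 - 1*399424) + 479448/107238 = -222301/(3 - 399424) + 479448*(1/107238) = -222301/(-399421) + 79908/17873 = -222301*(-1/399421) + 79908/17873 = 222301/399421 + 79908/17873 = 35890119041/7138851533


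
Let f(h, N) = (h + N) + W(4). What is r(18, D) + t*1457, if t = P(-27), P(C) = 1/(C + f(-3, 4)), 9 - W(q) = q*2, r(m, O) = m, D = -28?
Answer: -1007/25 ≈ -40.280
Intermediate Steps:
W(q) = 9 - 2*q (W(q) = 9 - q*2 = 9 - 2*q)
f(h, N) = 1 + N + h (f(h, N) = (h + N) + (9 - 2*4) = (N + h) + (9 - 8) = (N + h) + 1 = 1 + N + h)
P(C) = 1/(2 + C) (P(C) = 1/(C + (1 + 4 - 3)) = 1/(C + 2) = 1/(2 + C))
t = -1/25 (t = 1/(2 - 27) = 1/(-25) = -1/25 ≈ -0.040000)
r(18, D) + t*1457 = 18 - 1/25*1457 = 18 - 1457/25 = -1007/25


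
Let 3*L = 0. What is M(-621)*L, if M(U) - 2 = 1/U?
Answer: 0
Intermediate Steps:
L = 0 (L = (1/3)*0 = 0)
M(U) = 2 + 1/U
M(-621)*L = (2 + 1/(-621))*0 = (2 - 1/621)*0 = (1241/621)*0 = 0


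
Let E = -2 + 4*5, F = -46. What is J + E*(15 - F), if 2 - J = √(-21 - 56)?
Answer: 1100 - I*√77 ≈ 1100.0 - 8.775*I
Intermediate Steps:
E = 18 (E = -2 + 20 = 18)
J = 2 - I*√77 (J = 2 - √(-21 - 56) = 2 - √(-77) = 2 - I*√77 ≈ 2.0 - 8.775*I)
J + E*(15 - F) = (2 - I*√77) + 18*(15 - 1*(-46)) = (2 - I*√77) + 18*(15 + 46) = (2 - I*√77) + 18*61 = (2 - I*√77) + 1098 = 1100 - I*√77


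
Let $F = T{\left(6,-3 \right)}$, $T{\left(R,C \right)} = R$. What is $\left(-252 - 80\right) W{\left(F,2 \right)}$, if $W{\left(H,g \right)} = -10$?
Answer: $3320$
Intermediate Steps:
$F = 6$
$\left(-252 - 80\right) W{\left(F,2 \right)} = \left(-252 - 80\right) \left(-10\right) = \left(-332\right) \left(-10\right) = 3320$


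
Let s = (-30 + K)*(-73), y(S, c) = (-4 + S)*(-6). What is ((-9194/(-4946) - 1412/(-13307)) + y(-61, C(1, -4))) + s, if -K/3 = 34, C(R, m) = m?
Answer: 330002387641/32908211 ≈ 10028.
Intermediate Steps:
K = -102 (K = -3*34 = -102)
y(S, c) = 24 - 6*S
s = 9636 (s = (-30 - 102)*(-73) = -132*(-73) = 9636)
((-9194/(-4946) - 1412/(-13307)) + y(-61, C(1, -4))) + s = ((-9194/(-4946) - 1412/(-13307)) + (24 - 6*(-61))) + 9636 = ((-9194*(-1/4946) - 1412*(-1/13307)) + (24 + 366)) + 9636 = ((4597/2473 + 1412/13307) + 390) + 9636 = (64664155/32908211 + 390) + 9636 = 12898866445/32908211 + 9636 = 330002387641/32908211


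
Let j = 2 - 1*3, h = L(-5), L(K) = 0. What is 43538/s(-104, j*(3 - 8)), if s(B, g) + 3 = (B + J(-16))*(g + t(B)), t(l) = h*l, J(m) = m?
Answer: -43538/603 ≈ -72.202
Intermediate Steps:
h = 0
j = -1 (j = 2 - 3 = -1)
t(l) = 0 (t(l) = 0*l = 0)
s(B, g) = -3 + g*(-16 + B) (s(B, g) = -3 + (B - 16)*(g + 0) = -3 + (-16 + B)*g = -3 + g*(-16 + B))
43538/s(-104, j*(3 - 8)) = 43538/(-3 - (-16)*(3 - 8) - (-104)*(3 - 8)) = 43538/(-3 - (-16)*(-5) - (-104)*(-5)) = 43538/(-3 - 16*5 - 104*5) = 43538/(-3 - 80 - 520) = 43538/(-603) = 43538*(-1/603) = -43538/603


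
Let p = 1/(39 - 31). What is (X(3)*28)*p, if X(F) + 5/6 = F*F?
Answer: 343/12 ≈ 28.583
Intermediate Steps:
X(F) = -⅚ + F² (X(F) = -⅚ + F*F = -⅚ + F²)
p = ⅛ (p = 1/8 = ⅛ ≈ 0.12500)
(X(3)*28)*p = ((-⅚ + 3²)*28)*(⅛) = ((-⅚ + 9)*28)*(⅛) = ((49/6)*28)*(⅛) = (686/3)*(⅛) = 343/12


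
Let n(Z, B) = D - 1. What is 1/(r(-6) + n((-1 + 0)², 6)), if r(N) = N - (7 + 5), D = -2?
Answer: -1/21 ≈ -0.047619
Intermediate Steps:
n(Z, B) = -3 (n(Z, B) = -2 - 1 = -3)
r(N) = -12 + N (r(N) = N - 1*12 = N - 12 = -12 + N)
1/(r(-6) + n((-1 + 0)², 6)) = 1/((-12 - 6) - 3) = 1/(-18 - 3) = 1/(-21) = -1/21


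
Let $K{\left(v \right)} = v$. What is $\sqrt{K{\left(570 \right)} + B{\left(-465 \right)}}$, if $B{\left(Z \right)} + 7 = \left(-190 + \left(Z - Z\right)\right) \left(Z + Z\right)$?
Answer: $\sqrt{177263} \approx 421.03$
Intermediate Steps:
$B{\left(Z \right)} = -7 - 380 Z$ ($B{\left(Z \right)} = -7 + \left(-190 + \left(Z - Z\right)\right) \left(Z + Z\right) = -7 + \left(-190 + 0\right) 2 Z = -7 - 190 \cdot 2 Z = -7 - 380 Z$)
$\sqrt{K{\left(570 \right)} + B{\left(-465 \right)}} = \sqrt{570 - -176693} = \sqrt{570 + \left(-7 + 176700\right)} = \sqrt{570 + 176693} = \sqrt{177263}$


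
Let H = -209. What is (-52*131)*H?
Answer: 1423708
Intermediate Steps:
(-52*131)*H = -52*131*(-209) = -6812*(-209) = 1423708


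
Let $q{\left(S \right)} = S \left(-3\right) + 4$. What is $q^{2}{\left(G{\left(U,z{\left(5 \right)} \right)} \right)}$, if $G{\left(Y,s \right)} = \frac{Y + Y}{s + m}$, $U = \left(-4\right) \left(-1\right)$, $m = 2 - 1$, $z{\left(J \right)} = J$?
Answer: $0$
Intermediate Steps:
$m = 1$ ($m = 2 - 1 = 1$)
$U = 4$
$G{\left(Y,s \right)} = \frac{2 Y}{1 + s}$ ($G{\left(Y,s \right)} = \frac{Y + Y}{s + 1} = \frac{2 Y}{1 + s}$)
$q{\left(S \right)} = 4 - 3 S$ ($q{\left(S \right)} = - 3 S + 4 = 4 - 3 S$)
$q^{2}{\left(G{\left(U,z{\left(5 \right)} \right)} \right)} = \left(4 - 3 \cdot 2 \cdot 4 \frac{1}{1 + 5}\right)^{2} = \left(4 - 3 \cdot 2 \cdot 4 \cdot \frac{1}{6}\right)^{2} = \left(4 - 4\right)^{2} = 0^{2} = 0$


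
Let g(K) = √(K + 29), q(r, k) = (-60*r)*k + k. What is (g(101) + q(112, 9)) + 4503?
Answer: -55968 + √130 ≈ -55957.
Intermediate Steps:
q(r, k) = k - 60*k*r (q(r, k) = -60*k*r + k = k - 60*k*r)
g(K) = √(29 + K)
(g(101) + q(112, 9)) + 4503 = (√(29 + 101) + 9*(1 - 60*112)) + 4503 = (√130 + 9*(1 - 6720)) + 4503 = (√130 + 9*(-6719)) + 4503 = (√130 - 60471) + 4503 = (-60471 + √130) + 4503 = -55968 + √130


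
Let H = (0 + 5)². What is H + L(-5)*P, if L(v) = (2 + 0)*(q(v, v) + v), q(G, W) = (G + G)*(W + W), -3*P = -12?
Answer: 785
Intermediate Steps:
P = 4 (P = -⅓*(-12) = 4)
H = 25 (H = 5² = 25)
q(G, W) = 4*G*W (q(G, W) = (2*G)*(2*W) = 4*G*W)
L(v) = 2*v + 8*v² (L(v) = (2 + 0)*(4*v*v + v) = 2*(4*v² + v) = 2*(v + 4*v²) = 2*v + 8*v²)
H + L(-5)*P = 25 + (2*(-5)*(1 + 4*(-5)))*4 = 25 + (2*(-5)*(1 - 20))*4 = 25 + (2*(-5)*(-19))*4 = 25 + 190*4 = 25 + 760 = 785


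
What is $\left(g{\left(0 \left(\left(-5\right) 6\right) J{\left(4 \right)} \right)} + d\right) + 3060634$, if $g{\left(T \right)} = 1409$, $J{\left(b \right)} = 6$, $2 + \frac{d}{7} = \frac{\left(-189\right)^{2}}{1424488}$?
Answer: $\frac{4361823816199}{1424488} \approx 3.062 \cdot 10^{6}$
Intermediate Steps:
$d = - \frac{19692785}{1424488}$ ($d = -14 + 7 \frac{\left(-189\right)^{2}}{1424488} = -14 + 7 \cdot 35721 \cdot \frac{1}{1424488} = -14 + 7 \cdot \frac{35721}{1424488} = -14 + \frac{250047}{1424488} = - \frac{19692785}{1424488} \approx -13.824$)
$\left(g{\left(0 \left(\left(-5\right) 6\right) J{\left(4 \right)} \right)} + d\right) + 3060634 = \left(1409 - \frac{19692785}{1424488}\right) + 3060634 = \frac{1987410807}{1424488} + 3060634 = \frac{4361823816199}{1424488}$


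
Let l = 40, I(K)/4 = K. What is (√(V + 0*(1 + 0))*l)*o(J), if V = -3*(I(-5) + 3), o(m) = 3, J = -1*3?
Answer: 120*√51 ≈ 856.97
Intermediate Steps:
I(K) = 4*K
J = -3
V = 51 (V = -3*(4*(-5) + 3) = -3*(-20 + 3) = -3*(-17) = 51)
(√(V + 0*(1 + 0))*l)*o(J) = (√(51 + 0*(1 + 0))*40)*3 = (√(51 + 0*1)*40)*3 = (√(51 + 0)*40)*3 = (√51*40)*3 = (40*√51)*3 = 120*√51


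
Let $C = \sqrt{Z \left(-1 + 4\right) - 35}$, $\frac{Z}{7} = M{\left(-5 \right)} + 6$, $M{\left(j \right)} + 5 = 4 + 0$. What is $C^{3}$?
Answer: $70 \sqrt{70} \approx 585.66$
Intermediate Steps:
$M{\left(j \right)} = -1$ ($M{\left(j \right)} = -5 + \left(4 + 0\right) = -5 + 4 = -1$)
$Z = 35$ ($Z = 7 \left(-1 + 6\right) = 7 \cdot 5 = 35$)
$C = \sqrt{70}$ ($C = \sqrt{35 \left(-1 + 4\right) - 35} = \sqrt{35 \cdot 3 - 35} = \sqrt{105 - 35} = \sqrt{70} \approx 8.3666$)
$C^{3} = \left(\sqrt{70}\right)^{3} = 70 \sqrt{70}$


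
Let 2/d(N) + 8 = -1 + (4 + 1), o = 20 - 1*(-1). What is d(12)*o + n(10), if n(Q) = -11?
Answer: -43/2 ≈ -21.500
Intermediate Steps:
o = 21 (o = 20 + 1 = 21)
d(N) = -½ (d(N) = 2/(-8 + (-1 + (4 + 1))) = 2/(-8 + (-1 + 5)) = 2/(-8 + 4) = 2/(-4) = 2*(-¼) = -½)
d(12)*o + n(10) = -½*21 - 11 = -21/2 - 11 = -43/2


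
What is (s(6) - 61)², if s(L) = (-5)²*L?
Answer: 7921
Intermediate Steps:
s(L) = 25*L
(s(6) - 61)² = (25*6 - 61)² = (150 - 61)² = 89² = 7921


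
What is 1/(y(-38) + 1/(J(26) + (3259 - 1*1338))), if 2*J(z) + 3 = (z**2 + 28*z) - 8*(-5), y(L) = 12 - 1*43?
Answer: -5283/163771 ≈ -0.032258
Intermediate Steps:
y(L) = -31 (y(L) = 12 - 43 = -31)
J(z) = 37/2 + z**2/2 + 14*z (J(z) = -3/2 + ((z**2 + 28*z) - 8*(-5))/2 = -3/2 + ((z**2 + 28*z) + 40)/2 = -3/2 + (40 + z**2 + 28*z)/2 = -3/2 + (20 + z**2/2 + 14*z) = 37/2 + z**2/2 + 14*z)
1/(y(-38) + 1/(J(26) + (3259 - 1*1338))) = 1/(-31 + 1/((37/2 + (1/2)*26**2 + 14*26) + (3259 - 1*1338))) = 1/(-31 + 1/((37/2 + (1/2)*676 + 364) + (3259 - 1338))) = 1/(-31 + 1/((37/2 + 338 + 364) + 1921)) = 1/(-31 + 1/(1441/2 + 1921)) = 1/(-31 + 1/(5283/2)) = 1/(-31 + 2/5283) = 1/(-163771/5283) = -5283/163771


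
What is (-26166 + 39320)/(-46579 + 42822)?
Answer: -13154/3757 ≈ -3.5012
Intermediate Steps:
(-26166 + 39320)/(-46579 + 42822) = 13154/(-3757) = 13154*(-1/3757) = -13154/3757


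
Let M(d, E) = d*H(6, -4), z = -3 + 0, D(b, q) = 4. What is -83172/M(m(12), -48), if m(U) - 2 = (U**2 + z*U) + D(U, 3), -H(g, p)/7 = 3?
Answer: 13862/399 ≈ 34.742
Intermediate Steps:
H(g, p) = -21 (H(g, p) = -7*3 = -21)
z = -3
m(U) = 6 + U**2 - 3*U (m(U) = 2 + ((U**2 - 3*U) + 4) = 2 + (4 + U**2 - 3*U) = 6 + U**2 - 3*U)
M(d, E) = -21*d (M(d, E) = d*(-21) = -21*d)
-83172/M(m(12), -48) = -83172*(-1/(21*(6 + 12**2 - 3*12))) = -83172*(-1/(21*(6 + 144 - 36))) = -83172/((-21*114)) = -83172/(-2394) = -83172*(-1/2394) = 13862/399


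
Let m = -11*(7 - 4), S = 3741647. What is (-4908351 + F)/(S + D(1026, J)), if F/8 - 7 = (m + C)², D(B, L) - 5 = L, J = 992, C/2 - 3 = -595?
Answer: 6940417/3742644 ≈ 1.8544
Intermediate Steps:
C = -1184 (C = 6 + 2*(-595) = 6 - 1190 = -1184)
m = -33 (m = -11*3 = -33)
D(B, L) = 5 + L
F = 11848768 (F = 56 + 8*(-33 - 1184)² = 56 + 8*(-1217)² = 56 + 8*1481089 = 56 + 11848712 = 11848768)
(-4908351 + F)/(S + D(1026, J)) = (-4908351 + 11848768)/(3741647 + (5 + 992)) = 6940417/(3741647 + 997) = 6940417/3742644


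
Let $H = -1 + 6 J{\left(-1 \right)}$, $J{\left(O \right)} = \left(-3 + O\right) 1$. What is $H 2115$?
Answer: $-52875$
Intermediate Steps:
$J{\left(O \right)} = -3 + O$
$H = -25$ ($H = -1 + 6 \left(-3 - 1\right) = -1 + 6 \left(-4\right) = -1 - 24 = -25$)
$H 2115 = \left(-25\right) 2115 = -52875$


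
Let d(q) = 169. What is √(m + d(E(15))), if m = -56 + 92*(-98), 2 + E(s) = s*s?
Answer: I*√8903 ≈ 94.356*I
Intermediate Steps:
E(s) = -2 + s² (E(s) = -2 + s*s = -2 + s²)
m = -9072 (m = -56 - 9016 = -9072)
√(m + d(E(15))) = √(-9072 + 169) = √(-8903) = I*√8903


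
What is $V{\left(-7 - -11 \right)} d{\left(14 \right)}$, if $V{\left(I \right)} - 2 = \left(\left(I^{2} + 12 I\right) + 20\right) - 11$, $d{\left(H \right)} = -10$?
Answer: $-750$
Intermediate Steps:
$V{\left(I \right)} = 11 + I^{2} + 12 I$ ($V{\left(I \right)} = 2 - \left(-9 - I^{2} - 12 I\right) = 2 + \left(9 + I^{2} + 12 I\right) = 11 + I^{2} + 12 I$)
$V{\left(-7 - -11 \right)} d{\left(14 \right)} = \left(11 + \left(-7 - -11\right)^{2} + 12 \left(-7 - -11\right)\right) \left(-10\right) = \left(11 + \left(-7 + 11\right)^{2} + 12 \left(-7 + 11\right)\right) \left(-10\right) = \left(11 + 4^{2} + 12 \cdot 4\right) \left(-10\right) = \left(11 + 16 + 48\right) \left(-10\right) = 75 \left(-10\right) = -750$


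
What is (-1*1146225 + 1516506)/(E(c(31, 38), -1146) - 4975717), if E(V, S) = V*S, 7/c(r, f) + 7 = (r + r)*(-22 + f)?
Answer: -364726785/4901089267 ≈ -0.074417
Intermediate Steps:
c(r, f) = 7/(-7 + 2*r*(-22 + f)) (c(r, f) = 7/(-7 + (r + r)*(-22 + f)) = 7/(-7 + (2*r)*(-22 + f)) = 7/(-7 + 2*r*(-22 + f)))
E(V, S) = S*V
(-1*1146225 + 1516506)/(E(c(31, 38), -1146) - 4975717) = (-1*1146225 + 1516506)/(-8022/(-7 - 44*31 + 2*38*31) - 4975717) = (-1146225 + 1516506)/(-8022/(-7 - 1364 + 2356) - 4975717) = 370281/(-8022/985 - 4975717) = 370281/(-4901089267/985) = 370281*(-985/4901089267) = -364726785/4901089267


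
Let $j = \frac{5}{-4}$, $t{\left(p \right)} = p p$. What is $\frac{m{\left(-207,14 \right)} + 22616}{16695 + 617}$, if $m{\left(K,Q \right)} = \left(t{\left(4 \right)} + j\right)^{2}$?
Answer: $\frac{365337}{276992} \approx 1.3189$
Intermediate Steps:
$t{\left(p \right)} = p^{2}$
$j = - \frac{5}{4}$ ($j = 5 \left(- \frac{1}{4}\right) = - \frac{5}{4} \approx -1.25$)
$m{\left(K,Q \right)} = \frac{3481}{16}$ ($m{\left(K,Q \right)} = \left(4^{2} - \frac{5}{4}\right)^{2} = \left(16 - \frac{5}{4}\right)^{2} = \left(\frac{59}{4}\right)^{2} = \frac{3481}{16}$)
$\frac{m{\left(-207,14 \right)} + 22616}{16695 + 617} = \frac{\frac{3481}{16} + 22616}{16695 + 617} = \frac{365337}{16 \cdot 17312} = \frac{365337}{16} \cdot \frac{1}{17312} = \frac{365337}{276992}$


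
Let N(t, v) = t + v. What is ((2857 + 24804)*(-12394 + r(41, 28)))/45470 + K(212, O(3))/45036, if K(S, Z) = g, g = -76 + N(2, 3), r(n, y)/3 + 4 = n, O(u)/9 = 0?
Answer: -7650718712819/1023893460 ≈ -7472.2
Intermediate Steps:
O(u) = 0 (O(u) = 9*0 = 0)
r(n, y) = -12 + 3*n
g = -71 (g = -76 + (2 + 3) = -76 + 5 = -71)
K(S, Z) = -71
((2857 + 24804)*(-12394 + r(41, 28)))/45470 + K(212, O(3))/45036 = ((2857 + 24804)*(-12394 + (-12 + 3*41)))/45470 - 71/45036 = (27661*(-12394 + (-12 + 123)))*(1/45470) - 71*1/45036 = (27661*(-12394 + 111))*(1/45470) - 71/45036 = (27661*(-12283))*(1/45470) - 71/45036 = -339760063*1/45470 - 71/45036 = -339760063/45470 - 71/45036 = -7650718712819/1023893460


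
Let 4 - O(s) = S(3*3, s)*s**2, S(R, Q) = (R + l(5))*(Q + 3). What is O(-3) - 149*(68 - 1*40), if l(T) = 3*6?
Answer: -4168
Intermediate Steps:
l(T) = 18
S(R, Q) = (3 + Q)*(18 + R) (S(R, Q) = (R + 18)*(Q + 3) = (18 + R)*(3 + Q) = (3 + Q)*(18 + R))
O(s) = 4 - s**2*(81 + 27*s) (O(s) = 4 - (54 + 3*(3*3) + 18*s + s*(3*3))*s**2 = 4 - (54 + 3*9 + 18*s + s*9)*s**2 = 4 - (54 + 27 + 18*s + 9*s)*s**2 = 4 - (81 + 27*s)*s**2 = 4 - s**2*(81 + 27*s))
O(-3) - 149*(68 - 1*40) = (4 - 27*(-3)**2*(3 - 3)) - 149*(68 - 1*40) = (4 - 27*9*0) - 149*(68 - 40) = (4 + 0) - 149*28 = 4 - 4172 = -4168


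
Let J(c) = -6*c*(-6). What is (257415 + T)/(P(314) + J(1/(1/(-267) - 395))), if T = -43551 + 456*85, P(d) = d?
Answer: 3330405348/4138339 ≈ 804.77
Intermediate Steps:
J(c) = 36*c
T = -4791 (T = -43551 + 38760 = -4791)
(257415 + T)/(P(314) + J(1/(1/(-267) - 395))) = (257415 - 4791)/(314 + 36/(1/(-267) - 395)) = 252624/(314 + 36/(-1/267 - 395)) = 252624/(314 + 36/(-105466/267)) = 252624/(314 + 36*(-267/105466)) = 252624/(314 - 4806/52733) = 252624/(16553356/52733) = 252624*(52733/16553356) = 3330405348/4138339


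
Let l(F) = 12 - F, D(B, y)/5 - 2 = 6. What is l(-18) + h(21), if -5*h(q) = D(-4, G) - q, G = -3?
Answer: 131/5 ≈ 26.200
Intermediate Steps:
D(B, y) = 40 (D(B, y) = 10 + 5*6 = 10 + 30 = 40)
h(q) = -8 + q/5 (h(q) = -(40 - q)/5 = -8 + q/5)
l(-18) + h(21) = (12 - 1*(-18)) + (-8 + (⅕)*21) = (12 + 18) + (-8 + 21/5) = 30 - 19/5 = 131/5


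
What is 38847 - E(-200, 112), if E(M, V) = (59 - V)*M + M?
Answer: 28447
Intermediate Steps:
E(M, V) = M + M*(59 - V) (E(M, V) = M*(59 - V) + M = M + M*(59 - V))
38847 - E(-200, 112) = 38847 - (-200)*(60 - 1*112) = 38847 - (-200)*(60 - 112) = 38847 - (-200)*(-52) = 38847 - 1*10400 = 38847 - 10400 = 28447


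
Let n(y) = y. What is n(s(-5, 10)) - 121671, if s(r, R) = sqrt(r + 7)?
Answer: -121671 + sqrt(2) ≈ -1.2167e+5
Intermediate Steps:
s(r, R) = sqrt(7 + r)
n(s(-5, 10)) - 121671 = sqrt(7 - 5) - 121671 = sqrt(2) - 121671 = -121671 + sqrt(2)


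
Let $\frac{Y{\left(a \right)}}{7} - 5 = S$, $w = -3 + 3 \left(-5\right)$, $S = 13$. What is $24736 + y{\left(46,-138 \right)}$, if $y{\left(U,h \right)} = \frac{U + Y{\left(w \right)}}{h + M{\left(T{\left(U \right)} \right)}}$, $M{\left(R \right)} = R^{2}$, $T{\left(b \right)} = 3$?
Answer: $\frac{74204}{3} \approx 24735.0$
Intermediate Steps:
$w = -18$ ($w = -3 - 15 = -18$)
$Y{\left(a \right)} = 126$ ($Y{\left(a \right)} = 35 + 7 \cdot 13 = 35 + 91 = 126$)
$y{\left(U,h \right)} = \frac{126 + U}{9 + h}$ ($y{\left(U,h \right)} = \frac{U + 126}{h + 3^{2}} = \frac{126 + U}{h + 9} = \frac{126 + U}{9 + h}$)
$24736 + y{\left(46,-138 \right)} = 24736 + \frac{126 + 46}{9 - 138} = 24736 + \frac{1}{-129} \cdot 172 = 24736 - \frac{4}{3} = \frac{74204}{3}$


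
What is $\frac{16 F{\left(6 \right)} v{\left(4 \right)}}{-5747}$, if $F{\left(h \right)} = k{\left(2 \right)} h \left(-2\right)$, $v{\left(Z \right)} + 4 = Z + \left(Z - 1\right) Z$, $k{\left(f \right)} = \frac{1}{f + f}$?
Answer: $\frac{576}{5747} \approx 0.10023$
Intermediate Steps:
$k{\left(f \right)} = \frac{1}{2 f}$
$v{\left(Z \right)} = -4 + Z + Z \left(-1 + Z\right)$ ($v{\left(Z \right)} = -4 + \left(Z + \left(Z - 1\right) Z\right) = -4 + \left(Z + \left(-1 + Z\right) Z\right) = -4 + \left(Z + Z \left(-1 + Z\right)\right) = -4 + Z + Z \left(-1 + Z\right)$)
$F{\left(h \right)} = - \frac{h}{2}$ ($F{\left(h \right)} = \frac{1}{2 \cdot 2} h \left(-2\right) = \frac{1}{2} \cdot \frac{1}{2} h \left(-2\right) = \frac{h}{4} \left(-2\right) = - \frac{h}{2}$)
$\frac{16 F{\left(6 \right)} v{\left(4 \right)}}{-5747} = \frac{16 \left(\left(- \frac{1}{2}\right) 6\right) \left(-4 + 4^{2}\right)}{-5747} = 16 \left(-3\right) \left(-4 + 16\right) \left(- \frac{1}{5747}\right) = \left(-48\right) 12 \left(- \frac{1}{5747}\right) = \left(-576\right) \left(- \frac{1}{5747}\right) = \frac{576}{5747}$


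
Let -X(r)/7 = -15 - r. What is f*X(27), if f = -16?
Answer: -4704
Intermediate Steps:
X(r) = 105 + 7*r (X(r) = -7*(-15 - r) = 105 + 7*r)
f*X(27) = -16*(105 + 7*27) = -16*(105 + 189) = -16*294 = -4704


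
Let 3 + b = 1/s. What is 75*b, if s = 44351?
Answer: -9978900/44351 ≈ -225.00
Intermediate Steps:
b = -133052/44351 (b = -3 + 1/44351 = -133052/44351 ≈ -3.0000)
75*b = 75*(-133052/44351) = -9978900/44351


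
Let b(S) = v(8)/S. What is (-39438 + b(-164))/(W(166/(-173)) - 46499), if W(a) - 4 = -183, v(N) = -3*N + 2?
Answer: 3233905/3827596 ≈ 0.84489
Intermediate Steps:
v(N) = 2 - 3*N
W(a) = -179 (W(a) = 4 - 183 = -179)
b(S) = -22/S (b(S) = (2 - 3*8)/S = (2 - 24)/S = -22/S)
(-39438 + b(-164))/(W(166/(-173)) - 46499) = (-39438 - 22/(-164))/(-179 - 46499) = (-39438 - 22*(-1/164))/(-46678) = (-39438 + 11/82)*(-1/46678) = -3233905/82*(-1/46678) = 3233905/3827596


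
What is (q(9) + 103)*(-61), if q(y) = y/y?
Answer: -6344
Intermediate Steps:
q(y) = 1
(q(9) + 103)*(-61) = (1 + 103)*(-61) = 104*(-61) = -6344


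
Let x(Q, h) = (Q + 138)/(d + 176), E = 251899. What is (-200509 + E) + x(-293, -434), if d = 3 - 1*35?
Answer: 7400005/144 ≈ 51389.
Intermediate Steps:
d = -32 (d = 3 - 35 = -32)
x(Q, h) = 23/24 + Q/144 (x(Q, h) = (Q + 138)/(-32 + 176) = (138 + Q)/144 = (138 + Q)*(1/144) = 23/24 + Q/144)
(-200509 + E) + x(-293, -434) = (-200509 + 251899) + (23/24 + (1/144)*(-293)) = 51390 + (23/24 - 293/144) = 51390 - 155/144 = 7400005/144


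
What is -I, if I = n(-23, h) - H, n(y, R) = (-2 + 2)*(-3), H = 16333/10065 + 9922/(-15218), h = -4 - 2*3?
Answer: 74345332/76584585 ≈ 0.97076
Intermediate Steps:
h = -10 (h = -4 - 6 = -10)
H = 74345332/76584585 (H = 16333*(1/10065) + 9922*(-1/15218) = 16333/10065 - 4961/7609 = 74345332/76584585 ≈ 0.97076)
n(y, R) = 0 (n(y, R) = 0*(-3) = 0)
I = -74345332/76584585 (I = 0 - 1*74345332/76584585 = 0 - 74345332/76584585 = -74345332/76584585 ≈ -0.97076)
-I = -1*(-74345332/76584585) = 74345332/76584585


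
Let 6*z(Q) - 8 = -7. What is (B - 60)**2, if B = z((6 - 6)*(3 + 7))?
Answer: 128881/36 ≈ 3580.0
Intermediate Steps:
z(Q) = 1/6 (z(Q) = 4/3 + (1/6)*(-7) = 4/3 - 7/6 = 1/6)
B = 1/6 ≈ 0.16667
(B - 60)**2 = (1/6 - 60)**2 = (-359/6)**2 = 128881/36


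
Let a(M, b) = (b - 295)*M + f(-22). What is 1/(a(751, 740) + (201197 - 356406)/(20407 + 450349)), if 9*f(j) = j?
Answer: 4236804/1415906959267 ≈ 2.9923e-6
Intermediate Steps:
f(j) = j/9
a(M, b) = -22/9 + M*(-295 + b) (a(M, b) = (b - 295)*M + (⅑)*(-22) = (-295 + b)*M - 22/9 = M*(-295 + b) - 22/9 = -22/9 + M*(-295 + b))
1/(a(751, 740) + (201197 - 356406)/(20407 + 450349)) = 1/((-22/9 - 295*751 + 751*740) + (201197 - 356406)/(20407 + 450349)) = 1/((-22/9 - 221545 + 555740) - 155209/470756) = 1/(3007733/9 - 155209*1/470756) = 1/(3007733/9 - 155209/470756) = 1/(1415906959267/4236804) = 4236804/1415906959267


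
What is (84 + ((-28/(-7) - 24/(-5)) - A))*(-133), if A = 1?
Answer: -61047/5 ≈ -12209.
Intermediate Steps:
(84 + ((-28/(-7) - 24/(-5)) - A))*(-133) = (84 + ((-28/(-7) - 24/(-5)) - 1*1))*(-133) = (84 + ((-28*(-⅐) - 24*(-⅕)) - 1))*(-133) = (84 + ((4 + 24/5) - 1))*(-133) = (84 + (44/5 - 1))*(-133) = (84 + 39/5)*(-133) = (459/5)*(-133) = -61047/5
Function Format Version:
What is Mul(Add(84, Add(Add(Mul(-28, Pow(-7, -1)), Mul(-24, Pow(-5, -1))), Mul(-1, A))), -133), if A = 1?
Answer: Rational(-61047, 5) ≈ -12209.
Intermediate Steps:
Mul(Add(84, Add(Add(Mul(-28, Pow(-7, -1)), Mul(-24, Pow(-5, -1))), Mul(-1, A))), -133) = Mul(Add(84, Add(Add(Mul(-28, Pow(-7, -1)), Mul(-24, Pow(-5, -1))), Mul(-1, 1))), -133) = Mul(Add(84, Add(Add(Mul(-28, Rational(-1, 7)), Mul(-24, Rational(-1, 5))), -1)), -133) = Mul(Add(84, Add(Add(4, Rational(24, 5)), -1)), -133) = Mul(Add(84, Add(Rational(44, 5), -1)), -133) = Mul(Add(84, Rational(39, 5)), -133) = Mul(Rational(459, 5), -133) = Rational(-61047, 5)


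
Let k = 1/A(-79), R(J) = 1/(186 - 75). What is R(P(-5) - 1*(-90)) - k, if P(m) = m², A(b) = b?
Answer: 190/8769 ≈ 0.021667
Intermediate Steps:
R(J) = 1/111
k = -1/79 (k = 1/(-79) = -1/79 ≈ -0.012658)
R(P(-5) - 1*(-90)) - k = 1/111 - 1*(-1/79) = 1/111 + 1/79 = 190/8769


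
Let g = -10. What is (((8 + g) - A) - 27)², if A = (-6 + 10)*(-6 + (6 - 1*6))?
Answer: 25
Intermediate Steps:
A = -24 (A = 4*(-6 + (6 - 6)) = 4*(-6 + 0) = 4*(-6) = -24)
(((8 + g) - A) - 27)² = (((8 - 10) - 1*(-24)) - 27)² = ((-2 + 24) - 27)² = (22 - 27)² = (-5)² = 25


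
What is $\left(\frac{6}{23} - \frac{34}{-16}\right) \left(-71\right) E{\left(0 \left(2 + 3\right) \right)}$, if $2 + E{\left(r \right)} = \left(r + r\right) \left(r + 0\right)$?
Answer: $\frac{31169}{92} \approx 338.79$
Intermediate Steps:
$E{\left(r \right)} = -2 + 2 r^{2}$ ($E{\left(r \right)} = -2 + \left(r + r\right) \left(r + 0\right) = -2 + 2 r r = -2 + 2 r^{2}$)
$\left(\frac{6}{23} - \frac{34}{-16}\right) \left(-71\right) E{\left(0 \left(2 + 3\right) \right)} = \left(\frac{6}{23} - \frac{34}{-16}\right) \left(-71\right) \left(-2 + 2 \left(0 \left(2 + 3\right)\right)^{2}\right) = \left(6 \cdot \frac{1}{23} - - \frac{17}{8}\right) \left(-71\right) \left(-2 + 2 \left(0 \cdot 5\right)^{2}\right) = \left(\frac{6}{23} + \frac{17}{8}\right) \left(-71\right) \left(-2 + 2 \cdot 0^{2}\right) = \frac{439}{184} \left(-71\right) \left(-2 + 2 \cdot 0\right) = - \frac{31169 \left(-2 + 0\right)}{184} = \left(- \frac{31169}{184}\right) \left(-2\right) = \frac{31169}{92}$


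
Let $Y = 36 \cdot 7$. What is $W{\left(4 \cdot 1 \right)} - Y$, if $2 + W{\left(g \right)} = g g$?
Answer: $-238$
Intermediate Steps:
$Y = 252$
$W{\left(g \right)} = -2 + g^{2}$ ($W{\left(g \right)} = -2 + g g = -2 + g^{2}$)
$W{\left(4 \cdot 1 \right)} - Y = \left(-2 + \left(4 \cdot 1\right)^{2}\right) - 252 = \left(-2 + 4^{2}\right) - 252 = \left(-2 + 16\right) - 252 = 14 - 252 = -238$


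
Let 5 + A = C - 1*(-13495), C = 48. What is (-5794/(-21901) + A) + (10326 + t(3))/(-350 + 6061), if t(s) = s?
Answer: 1693546464681/125076611 ≈ 13540.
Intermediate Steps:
A = 13538 (A = -5 + (48 - 1*(-13495)) = -5 + (48 + 13495) = -5 + 13543 = 13538)
(-5794/(-21901) + A) + (10326 + t(3))/(-350 + 6061) = (-5794/(-21901) + 13538) + (10326 + 3)/(-350 + 6061) = (-5794*(-1/21901) + 13538) + 10329/5711 = (5794/21901 + 13538) + 10329*(1/5711) = 296501532/21901 + 10329/5711 = 1693546464681/125076611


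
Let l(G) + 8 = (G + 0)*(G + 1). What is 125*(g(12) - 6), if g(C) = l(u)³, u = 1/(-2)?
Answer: -4540125/64 ≈ -70940.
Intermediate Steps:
u = -½ ≈ -0.50000
l(G) = -8 + G*(1 + G) (l(G) = -8 + (G + 0)*(G + 1) = -8 + G*(1 + G))
g(C) = -35937/64 (g(C) = (-8 - ½ + (-½)²)³ = (-8 - ½ + ¼)³ = (-33/4)³ = -35937/64)
125*(g(12) - 6) = 125*(-35937/64 - 6) = 125*(-36321/64) = -4540125/64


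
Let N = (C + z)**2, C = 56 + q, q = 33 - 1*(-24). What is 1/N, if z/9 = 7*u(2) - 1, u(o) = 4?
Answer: 1/126736 ≈ 7.8904e-6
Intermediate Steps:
q = 57 (q = 33 + 24 = 57)
z = 243 (z = 9*(7*4 - 1) = 9*(28 - 1) = 9*27 = 243)
C = 113 (C = 56 + 57 = 113)
N = 126736 (N = (113 + 243)**2 = 356**2 = 126736)
1/N = 1/126736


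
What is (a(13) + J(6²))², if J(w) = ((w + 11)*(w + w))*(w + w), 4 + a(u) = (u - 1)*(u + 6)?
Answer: 59473552384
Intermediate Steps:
a(u) = -4 + (-1 + u)*(6 + u) (a(u) = -4 + (u - 1)*(u + 6) = -4 + (-1 + u)*(6 + u))
J(w) = 4*w²*(11 + w) (J(w) = ((11 + w)*(2*w))*(2*w) = (2*w*(11 + w))*(2*w) = 4*w²*(11 + w))
(a(13) + J(6²))² = ((-10 + 13² + 5*13) + 4*(6²)²*(11 + 6²))² = ((-10 + 169 + 65) + 4*36²*(11 + 36))² = (224 + 4*1296*47)² = (224 + 243648)² = 243872² = 59473552384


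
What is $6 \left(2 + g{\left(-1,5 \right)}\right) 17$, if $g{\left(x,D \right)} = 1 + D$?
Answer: $816$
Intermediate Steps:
$6 \left(2 + g{\left(-1,5 \right)}\right) 17 = 6 \left(2 + \left(1 + 5\right)\right) 17 = 6 \left(2 + 6\right) 17 = 6 \cdot 8 \cdot 17 = 48 \cdot 17 = 816$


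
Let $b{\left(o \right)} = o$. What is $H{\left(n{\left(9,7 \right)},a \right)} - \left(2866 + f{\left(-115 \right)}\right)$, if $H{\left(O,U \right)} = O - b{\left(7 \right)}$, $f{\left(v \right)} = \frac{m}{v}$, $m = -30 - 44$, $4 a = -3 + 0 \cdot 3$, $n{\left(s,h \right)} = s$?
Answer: $- \frac{329434}{115} \approx -2864.6$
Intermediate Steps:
$a = - \frac{3}{4}$ ($a = \frac{-3 + 0 \cdot 3}{4} = \frac{-3 + 0}{4} = \frac{1}{4} \left(-3\right) = - \frac{3}{4} \approx -0.75$)
$m = -74$
$f{\left(v \right)} = - \frac{74}{v}$
$H{\left(O,U \right)} = -7 + O$ ($H{\left(O,U \right)} = O - 7 = -7 + O$)
$H{\left(n{\left(9,7 \right)},a \right)} - \left(2866 + f{\left(-115 \right)}\right) = \left(-7 + 9\right) - \left(2866 - \frac{74}{-115}\right) = 2 - \left(2866 - - \frac{74}{115}\right) = 2 - \left(2866 + \frac{74}{115}\right) = 2 - \frac{329664}{115} = - \frac{329434}{115}$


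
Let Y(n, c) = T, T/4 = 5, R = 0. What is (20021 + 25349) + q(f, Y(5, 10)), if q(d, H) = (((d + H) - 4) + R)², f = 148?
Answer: 72266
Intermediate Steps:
T = 20 (T = 4*5 = 20)
Y(n, c) = 20
q(d, H) = (-4 + H + d)² (q(d, H) = (((d + H) - 4) + 0)² = (((H + d) - 4) + 0)² = ((-4 + H + d) + 0)² = (-4 + H + d)²)
(20021 + 25349) + q(f, Y(5, 10)) = (20021 + 25349) + (-4 + 20 + 148)² = 45370 + 164² = 45370 + 26896 = 72266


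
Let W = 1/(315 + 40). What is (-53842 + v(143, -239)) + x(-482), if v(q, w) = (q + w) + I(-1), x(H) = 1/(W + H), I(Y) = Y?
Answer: -9229448706/171109 ≈ -53939.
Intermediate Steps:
W = 1/355 ≈ 0.0028169
x(H) = 1/(1/355 + H)
v(q, w) = -1 + q + w (v(q, w) = (q + w) - 1 = -1 + q + w)
(-53842 + v(143, -239)) + x(-482) = (-53842 + (-1 + 143 - 239)) + 355/(1 + 355*(-482)) = (-53842 - 97) + 355/(1 - 171110) = -53939 + 355/(-171109) = -53939 + 355*(-1/171109) = -53939 - 355/171109 = -9229448706/171109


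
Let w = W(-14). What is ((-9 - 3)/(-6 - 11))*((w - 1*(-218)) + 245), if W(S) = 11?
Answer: 5688/17 ≈ 334.59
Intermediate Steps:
w = 11
((-9 - 3)/(-6 - 11))*((w - 1*(-218)) + 245) = ((-9 - 3)/(-6 - 11))*((11 - 1*(-218)) + 245) = (-12/(-17))*((11 + 218) + 245) = (-1/17*(-12))*(229 + 245) = (12/17)*474 = 5688/17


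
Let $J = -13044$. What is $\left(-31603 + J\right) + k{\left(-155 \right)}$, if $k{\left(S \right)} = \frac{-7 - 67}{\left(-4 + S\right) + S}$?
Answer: $- \frac{7009542}{157} \approx -44647.0$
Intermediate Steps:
$k{\left(S \right)} = - \frac{74}{-4 + 2 S}$
$\left(-31603 + J\right) + k{\left(-155 \right)} = \left(-31603 - 13044\right) - \frac{37}{-2 - 155} = -44647 - \frac{37}{-157} = -44647 - - \frac{37}{157} = -44647 + \frac{37}{157} = - \frac{7009542}{157}$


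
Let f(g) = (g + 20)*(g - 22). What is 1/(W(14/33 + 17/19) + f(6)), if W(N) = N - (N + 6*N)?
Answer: -209/88598 ≈ -0.0023590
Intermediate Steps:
W(N) = -6*N (W(N) = N - 7*N = -6*N)
f(g) = (-22 + g)*(20 + g) (f(g) = (20 + g)*(-22 + g) = (-22 + g)*(20 + g))
1/(W(14/33 + 17/19) + f(6)) = 1/(-6*(14/33 + 17/19) + (-440 + 6² - 2*6)) = 1/(-6*(14*(1/33) + 17*(1/19)) + (-440 + 36 - 12)) = 1/(-6*(14/33 + 17/19) - 416) = 1/(-6*827/627 - 416) = 1/(-1654/209 - 416) = 1/(-88598/209) = -209/88598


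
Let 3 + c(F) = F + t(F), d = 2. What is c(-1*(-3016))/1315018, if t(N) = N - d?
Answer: 6027/1315018 ≈ 0.0045832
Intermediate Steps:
t(N) = -2 + N (t(N) = N - 1*2 = N - 2 = -2 + N)
c(F) = -5 + 2*F (c(F) = -3 + (F + (-2 + F)) = -3 + (-2 + 2*F) = -5 + 2*F)
c(-1*(-3016))/1315018 = (-5 + 2*(-1*(-3016)))/1315018 = (-5 + 2*3016)*(1/1315018) = (-5 + 6032)*(1/1315018) = 6027*(1/1315018) = 6027/1315018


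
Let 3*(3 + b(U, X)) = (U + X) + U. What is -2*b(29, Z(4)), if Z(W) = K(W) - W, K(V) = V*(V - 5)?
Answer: -82/3 ≈ -27.333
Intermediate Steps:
K(V) = V*(-5 + V)
Z(W) = -W + W*(-5 + W) (Z(W) = W*(-5 + W) - W = -W + W*(-5 + W))
b(U, X) = -3 + X/3 + 2*U/3 (b(U, X) = -3 + ((U + X) + U)/3 = -3 + (X + 2*U)/3 = -3 + (X/3 + 2*U/3) = -3 + X/3 + 2*U/3)
-2*b(29, Z(4)) = -2*(-3 + (4*(-6 + 4))/3 + (2/3)*29) = -2*(-3 + (4*(-2))/3 + 58/3) = -2*(-3 + (1/3)*(-8) + 58/3) = -2*(-3 - 8/3 + 58/3) = -2*41/3 = -82/3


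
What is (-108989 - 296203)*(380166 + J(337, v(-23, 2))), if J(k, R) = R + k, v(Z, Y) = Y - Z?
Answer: -154186901376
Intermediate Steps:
(-108989 - 296203)*(380166 + J(337, v(-23, 2))) = (-108989 - 296203)*(380166 + ((2 - 1*(-23)) + 337)) = -405192*(380166 + ((2 + 23) + 337)) = -405192*(380166 + (25 + 337)) = -405192*(380166 + 362) = -405192*380528 = -154186901376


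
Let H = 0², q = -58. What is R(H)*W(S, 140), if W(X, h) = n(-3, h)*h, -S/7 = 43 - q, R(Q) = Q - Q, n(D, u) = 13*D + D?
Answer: 0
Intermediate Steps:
H = 0
n(D, u) = 14*D
R(Q) = 0
S = -707 (S = -7*(43 - 1*(-58)) = -7*(43 + 58) = -7*101 = -707)
W(X, h) = -42*h (W(X, h) = (14*(-3))*h = -42*h)
R(H)*W(S, 140) = 0*(-42*140) = 0*(-5880) = 0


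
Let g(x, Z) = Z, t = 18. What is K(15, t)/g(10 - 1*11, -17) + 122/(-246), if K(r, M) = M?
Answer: -3251/2091 ≈ -1.5548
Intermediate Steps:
K(15, t)/g(10 - 1*11, -17) + 122/(-246) = 18/(-17) + 122/(-246) = 18*(-1/17) + 122*(-1/246) = -18/17 - 61/123 = -3251/2091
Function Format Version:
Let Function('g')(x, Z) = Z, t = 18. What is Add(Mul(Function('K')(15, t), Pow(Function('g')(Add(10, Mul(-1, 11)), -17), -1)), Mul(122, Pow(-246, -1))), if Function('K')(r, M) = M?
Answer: Rational(-3251, 2091) ≈ -1.5548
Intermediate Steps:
Add(Mul(Function('K')(15, t), Pow(Function('g')(Add(10, Mul(-1, 11)), -17), -1)), Mul(122, Pow(-246, -1))) = Add(Mul(18, Pow(-17, -1)), Mul(122, Pow(-246, -1))) = Add(Mul(18, Rational(-1, 17)), Mul(122, Rational(-1, 246))) = Add(Rational(-18, 17), Rational(-61, 123)) = Rational(-3251, 2091)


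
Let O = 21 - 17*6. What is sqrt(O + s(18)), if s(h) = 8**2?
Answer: I*sqrt(17) ≈ 4.1231*I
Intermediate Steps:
s(h) = 64
O = -81 (O = 21 - 102 = -81)
sqrt(O + s(18)) = sqrt(-81 + 64) = sqrt(-17) = I*sqrt(17)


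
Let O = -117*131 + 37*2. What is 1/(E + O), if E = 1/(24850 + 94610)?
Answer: -119460/1822123379 ≈ -6.5561e-5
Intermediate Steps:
O = -15253 (O = -15327 + 74 = -15253)
E = 1/119460 ≈ 8.3710e-6
1/(E + O) = 1/(1/119460 - 15253) = 1/(-1822123379/119460) = -119460/1822123379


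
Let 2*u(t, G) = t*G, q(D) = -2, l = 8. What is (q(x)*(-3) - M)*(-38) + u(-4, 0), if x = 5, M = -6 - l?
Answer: -760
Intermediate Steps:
M = -14 (M = -6 - 1*8 = -6 - 8 = -14)
u(t, G) = G*t/2 (u(t, G) = (t*G)/2 = (G*t)/2 = G*t/2)
(q(x)*(-3) - M)*(-38) + u(-4, 0) = (-2*(-3) - 1*(-14))*(-38) + (½)*0*(-4) = (6 + 14)*(-38) + 0 = 20*(-38) + 0 = -760 + 0 = -760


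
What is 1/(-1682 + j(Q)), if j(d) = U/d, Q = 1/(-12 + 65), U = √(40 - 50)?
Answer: -841/1428607 - 53*I*√10/2857214 ≈ -0.00058869 - 5.8659e-5*I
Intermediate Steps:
U = I*√10 (U = √(-10) = I*√10 ≈ 3.1623*I)
Q = 1/53 ≈ 0.018868
j(d) = I*√10/d (j(d) = (I*√10)/d = I*√10/d)
1/(-1682 + j(Q)) = 1/(-1682 + I*√10/(1/53)) = 1/(-1682 + I*√10*53) = 1/(-1682 + 53*I*√10)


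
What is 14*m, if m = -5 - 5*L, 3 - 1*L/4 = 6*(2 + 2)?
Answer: 5810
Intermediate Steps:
L = -84 (L = 12 - 24*(2 + 2) = 12 - 24*4 = 12 - 4*24 = 12 - 96 = -84)
m = 415 (m = -5 - 5*(-84) = -5 + 420 = 415)
14*m = 14*415 = 5810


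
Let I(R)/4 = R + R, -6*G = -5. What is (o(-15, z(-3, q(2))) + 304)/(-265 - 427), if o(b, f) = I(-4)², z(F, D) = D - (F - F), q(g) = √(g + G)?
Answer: -332/173 ≈ -1.9191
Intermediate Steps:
G = ⅚ (G = -⅙*(-5) = ⅚ ≈ 0.83333)
q(g) = √(⅚ + g) (q(g) = √(g + ⅚) = √(⅚ + g))
I(R) = 8*R (I(R) = 4*(R + R) = 4*(2*R) = 8*R)
z(F, D) = D (z(F, D) = D - 1*0 = D + 0 = D)
o(b, f) = 1024 (o(b, f) = (8*(-4))² = (-32)² = 1024)
(o(-15, z(-3, q(2))) + 304)/(-265 - 427) = (1024 + 304)/(-265 - 427) = 1328/(-692) = 1328*(-1/692) = -332/173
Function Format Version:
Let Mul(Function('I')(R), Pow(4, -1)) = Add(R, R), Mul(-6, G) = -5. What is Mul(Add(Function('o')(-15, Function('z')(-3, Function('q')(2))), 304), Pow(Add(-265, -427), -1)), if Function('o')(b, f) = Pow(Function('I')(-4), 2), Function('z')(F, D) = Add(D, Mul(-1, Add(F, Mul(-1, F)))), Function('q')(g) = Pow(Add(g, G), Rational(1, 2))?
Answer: Rational(-332, 173) ≈ -1.9191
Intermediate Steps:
G = Rational(5, 6) (G = Mul(Rational(-1, 6), -5) = Rational(5, 6) ≈ 0.83333)
Function('q')(g) = Pow(Add(Rational(5, 6), g), Rational(1, 2)) (Function('q')(g) = Pow(Add(g, Rational(5, 6)), Rational(1, 2)) = Pow(Add(Rational(5, 6), g), Rational(1, 2)))
Function('I')(R) = Mul(8, R) (Function('I')(R) = Mul(4, Add(R, R)) = Mul(4, Mul(2, R)) = Mul(8, R))
Function('z')(F, D) = D (Function('z')(F, D) = Add(D, Mul(-1, 0)) = Add(D, 0) = D)
Function('o')(b, f) = 1024 (Function('o')(b, f) = Pow(Mul(8, -4), 2) = Pow(-32, 2) = 1024)
Mul(Add(Function('o')(-15, Function('z')(-3, Function('q')(2))), 304), Pow(Add(-265, -427), -1)) = Mul(Add(1024, 304), Pow(Add(-265, -427), -1)) = Mul(1328, Pow(-692, -1)) = Mul(1328, Rational(-1, 692)) = Rational(-332, 173)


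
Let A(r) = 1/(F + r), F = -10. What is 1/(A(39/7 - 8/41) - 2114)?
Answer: -1327/2805565 ≈ -0.00047299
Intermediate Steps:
A(r) = 1/(-10 + r)
1/(A(39/7 - 8/41) - 2114) = 1/(1/(-10 + (39/7 - 8/41)) - 2114) = 1/(1/(-10 + 1543/287) - 2114) = 1/(1/(-1327/287) - 2114) = 1/(-287/1327 - 2114) = 1/(-2805565/1327) = -1327/2805565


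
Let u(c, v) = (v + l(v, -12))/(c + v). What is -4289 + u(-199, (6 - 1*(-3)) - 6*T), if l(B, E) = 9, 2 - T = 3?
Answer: -98650/23 ≈ -4289.1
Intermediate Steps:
T = -1 (T = 2 - 1*3 = 2 - 3 = -1)
u(c, v) = (9 + v)/(c + v) (u(c, v) = (v + 9)/(c + v) = (9 + v)/(c + v))
-4289 + u(-199, (6 - 1*(-3)) - 6*T) = -4289 + (9 + ((6 - 1*(-3)) - 6*(-1)))/(-199 + ((6 - 1*(-3)) - 6*(-1))) = -4289 + (9 + ((6 + 3) + 6))/(-199 + ((6 + 3) + 6)) = -4289 + (9 + (9 + 6))/(-199 + (9 + 6)) = -4289 + (9 + 15)/(-199 + 15) = -4289 + 24/(-184) = -4289 - 1/184*24 = -4289 - 3/23 = -98650/23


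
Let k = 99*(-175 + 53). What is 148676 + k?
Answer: 136598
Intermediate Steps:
k = -12078 (k = 99*(-122) = -12078)
148676 + k = 148676 - 12078 = 136598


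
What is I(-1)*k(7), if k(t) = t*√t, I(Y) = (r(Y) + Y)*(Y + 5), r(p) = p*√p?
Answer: 28*√7*(-1 - I) ≈ -74.081 - 74.081*I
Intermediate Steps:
r(p) = p^(3/2)
I(Y) = (5 + Y)*(Y + Y^(3/2)) (I(Y) = (Y^(3/2) + Y)*(Y + 5) = (Y + Y^(3/2))*(5 + Y) = (5 + Y)*(Y + Y^(3/2)))
k(t) = t^(3/2)
I(-1)*k(7) = ((-1)² + (-1)^(5/2) + 5*(-1) + 5*(-1)^(3/2))*7^(3/2) = (1 + I - 5 + 5*(-I))*(7*√7) = (1 + I - 5 - 5*I)*(7*√7) = (-4 - 4*I)*(7*√7) = 7*√7*(-4 - 4*I)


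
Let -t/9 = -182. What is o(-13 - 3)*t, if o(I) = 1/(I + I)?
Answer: -819/16 ≈ -51.188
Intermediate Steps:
t = 1638 (t = -9*(-182) = 1638)
o(I) = 1/(2*I)
o(-13 - 3)*t = (1/(2*(-13 - 3)))*1638 = ((½)/(-16))*1638 = ((½)*(-1/16))*1638 = -1/32*1638 = -819/16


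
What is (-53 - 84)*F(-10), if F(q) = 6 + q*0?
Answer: -822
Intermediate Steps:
F(q) = 6 (F(q) = 6 + 0 = 6)
(-53 - 84)*F(-10) = (-53 - 84)*6 = -137*6 = -822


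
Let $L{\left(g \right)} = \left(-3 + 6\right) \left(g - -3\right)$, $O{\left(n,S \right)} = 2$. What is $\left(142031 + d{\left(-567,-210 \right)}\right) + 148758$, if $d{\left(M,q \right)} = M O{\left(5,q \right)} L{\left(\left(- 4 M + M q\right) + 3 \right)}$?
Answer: $-412521499$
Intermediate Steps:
$L{\left(g \right)} = 9 + 3 g$ ($L{\left(g \right)} = 3 \left(g + 3\right) = 3 \left(3 + g\right) = 9 + 3 g$)
$d{\left(M,q \right)} = 2 M \left(18 - 12 M + 3 M q\right)$ ($d{\left(M,q \right)} = M 2 \left(9 + 3 \left(\left(- 4 M + M q\right) + 3\right)\right) = 2 M \left(9 + 3 \left(3 - 4 M + M q\right)\right) = 2 M \left(9 + \left(9 - 12 M + 3 M q\right)\right) = 2 M \left(18 - 12 M + 3 M q\right)$)
$\left(142031 + d{\left(-567,-210 \right)}\right) + 148758 = \left(142031 + 6 \left(-567\right) \left(6 - -2268 - -119070\right)\right) + 148758 = \left(142031 + 6 \left(-567\right) \left(6 + 2268 + 119070\right)\right) + 148758 = \left(142031 + 6 \left(-567\right) 121344\right) + 148758 = \left(142031 - 412812288\right) + 148758 = -412670257 + 148758 = -412521499$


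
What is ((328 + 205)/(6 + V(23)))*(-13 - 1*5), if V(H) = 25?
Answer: -9594/31 ≈ -309.48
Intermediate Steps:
((328 + 205)/(6 + V(23)))*(-13 - 1*5) = ((328 + 205)/(6 + 25))*(-13 - 1*5) = (533/31)*(-13 - 5) = (533*(1/31))*(-18) = (533/31)*(-18) = -9594/31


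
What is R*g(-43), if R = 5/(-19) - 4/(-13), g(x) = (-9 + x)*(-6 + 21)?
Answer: -660/19 ≈ -34.737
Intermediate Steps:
g(x) = -135 + 15*x (g(x) = (-9 + x)*15 = -135 + 15*x)
R = 11/247 (R = 5*(-1/19) - 4*(-1/13) = -5/19 + 4/13 = 11/247 ≈ 0.044534)
R*g(-43) = 11*(-135 + 15*(-43))/247 = 11*(-135 - 645)/247 = (11/247)*(-780) = -660/19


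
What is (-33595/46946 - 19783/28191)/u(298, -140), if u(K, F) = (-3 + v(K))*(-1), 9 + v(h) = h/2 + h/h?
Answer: 1875809363/182636746668 ≈ 0.010271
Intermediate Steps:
v(h) = -8 + h/2 (v(h) = -9 + (h/2 + h/h) = -9 + (h*(1/2) + 1) = -9 + (h/2 + 1) = -9 + (1 + h/2) = -8 + h/2)
u(K, F) = 11 - K/2 (u(K, F) = (-3 + (-8 + K/2))*(-1) = (-11 + K/2)*(-1) = 11 - K/2)
(-33595/46946 - 19783/28191)/u(298, -140) = (-33595/46946 - 19783/28191)/(11 - 1/2*298) = (-33595*1/46946 - 19783*1/28191)/(11 - 149) = (-33595/46946 - 19783/28191)/(-138) = -1875809363/1323454686*(-1/138) = 1875809363/182636746668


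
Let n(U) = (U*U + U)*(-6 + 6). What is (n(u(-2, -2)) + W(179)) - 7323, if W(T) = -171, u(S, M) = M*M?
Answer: -7494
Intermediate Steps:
u(S, M) = M²
n(U) = 0 (n(U) = (U² + U)*0 = (U + U²)*0 = 0)
(n(u(-2, -2)) + W(179)) - 7323 = (0 - 171) - 7323 = -171 - 7323 = -7494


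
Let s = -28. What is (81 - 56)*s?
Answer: -700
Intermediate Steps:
(81 - 56)*s = (81 - 56)*(-28) = 25*(-28) = -700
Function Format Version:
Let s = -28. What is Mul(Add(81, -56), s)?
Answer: -700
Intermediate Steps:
Mul(Add(81, -56), s) = Mul(Add(81, -56), -28) = Mul(25, -28) = -700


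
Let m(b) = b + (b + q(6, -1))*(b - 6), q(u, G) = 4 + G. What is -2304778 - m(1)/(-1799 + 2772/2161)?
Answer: -8953756035585/3884867 ≈ -2.3048e+6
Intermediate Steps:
m(b) = b + (-6 + b)*(3 + b) (m(b) = b + (b + (4 - 1))*(b - 6) = b + (b + 3)*(-6 + b) = b + (3 + b)*(-6 + b) = b + (-6 + b)*(3 + b))
-2304778 - m(1)/(-1799 + 2772/2161) = -2304778 - (-18 + 1² - 2*1)/(-1799 + 2772/2161) = -2304778 - (-18 + 1 - 2)/(-1799 + 2772*(1/2161)) = -2304778 - (-19)/(-1799 + 2772/2161) = -2304778 - (-19)/(-3884867/2161) = -2304778 - (-2161)*(-19)/3884867 = -2304778 - 1*41059/3884867 = -2304778 - 41059/3884867 = -8953756035585/3884867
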